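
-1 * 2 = -2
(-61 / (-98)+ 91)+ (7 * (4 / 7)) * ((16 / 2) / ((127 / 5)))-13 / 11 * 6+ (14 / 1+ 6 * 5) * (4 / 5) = 82822231 / 684530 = 120.99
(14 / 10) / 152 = 7 / 760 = 0.01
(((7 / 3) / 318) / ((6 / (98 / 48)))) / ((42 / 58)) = 1421 / 412128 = 0.00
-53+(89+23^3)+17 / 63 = 768806 / 63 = 12203.27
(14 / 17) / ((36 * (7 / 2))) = 0.01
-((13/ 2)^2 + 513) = -2221/ 4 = -555.25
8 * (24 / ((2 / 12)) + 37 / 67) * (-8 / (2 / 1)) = -309920 / 67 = -4625.67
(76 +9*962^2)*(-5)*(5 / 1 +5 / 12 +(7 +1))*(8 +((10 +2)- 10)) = -16762257400 / 3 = -5587419133.33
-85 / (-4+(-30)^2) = -85 / 896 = -0.09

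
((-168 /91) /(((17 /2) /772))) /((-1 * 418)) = 18528 /46189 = 0.40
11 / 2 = 5.50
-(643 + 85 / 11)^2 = -51236964 / 121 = -423445.98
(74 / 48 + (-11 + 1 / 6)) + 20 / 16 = -193 / 24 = -8.04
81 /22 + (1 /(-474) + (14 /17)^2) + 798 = 604514903 /753423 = 802.36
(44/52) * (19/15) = 209/195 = 1.07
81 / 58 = 1.40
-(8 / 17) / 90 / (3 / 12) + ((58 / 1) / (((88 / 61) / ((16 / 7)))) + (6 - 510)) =-24276212 / 58905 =-412.12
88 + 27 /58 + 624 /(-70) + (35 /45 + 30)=2015711 /18270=110.33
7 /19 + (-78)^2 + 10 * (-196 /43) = 6038.79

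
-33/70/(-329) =33/23030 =0.00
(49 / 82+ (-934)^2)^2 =5117004567964081 / 6724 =761006033308.16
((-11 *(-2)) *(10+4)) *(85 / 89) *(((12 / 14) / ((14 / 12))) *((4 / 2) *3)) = 807840 / 623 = 1296.69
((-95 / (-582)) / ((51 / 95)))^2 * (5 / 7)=407253125 / 6167147868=0.07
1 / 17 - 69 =-1172 / 17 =-68.94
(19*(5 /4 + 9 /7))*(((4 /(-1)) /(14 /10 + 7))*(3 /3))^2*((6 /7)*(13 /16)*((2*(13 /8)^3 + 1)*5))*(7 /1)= 5377282625 /2107392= 2551.63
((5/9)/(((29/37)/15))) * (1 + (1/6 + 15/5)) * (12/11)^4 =26640000/424589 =62.74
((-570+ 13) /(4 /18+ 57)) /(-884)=5013 /455260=0.01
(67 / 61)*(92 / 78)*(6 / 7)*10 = 61640 / 5551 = 11.10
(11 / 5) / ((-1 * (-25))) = 11 / 125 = 0.09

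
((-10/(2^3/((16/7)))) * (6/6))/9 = -20/63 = -0.32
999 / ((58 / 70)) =1205.69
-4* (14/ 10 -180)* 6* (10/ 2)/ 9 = 7144/ 3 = 2381.33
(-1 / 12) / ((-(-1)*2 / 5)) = -5 / 24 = -0.21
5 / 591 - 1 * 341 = -201526 / 591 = -340.99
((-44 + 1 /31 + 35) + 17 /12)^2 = 7890481 /138384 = 57.02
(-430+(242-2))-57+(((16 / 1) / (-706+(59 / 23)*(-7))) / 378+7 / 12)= -3101932177 / 12588156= -246.42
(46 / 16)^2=529 / 64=8.27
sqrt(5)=2.24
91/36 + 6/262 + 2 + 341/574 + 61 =66.14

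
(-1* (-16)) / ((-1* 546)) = -8 / 273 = -0.03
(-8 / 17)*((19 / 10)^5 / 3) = -2476099 / 637500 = -3.88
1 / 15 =0.07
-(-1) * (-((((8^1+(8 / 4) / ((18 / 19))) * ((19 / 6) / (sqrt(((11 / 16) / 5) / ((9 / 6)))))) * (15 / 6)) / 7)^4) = -58157782515625 / 28579716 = -2034932.14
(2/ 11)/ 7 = 2/ 77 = 0.03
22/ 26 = 11/ 13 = 0.85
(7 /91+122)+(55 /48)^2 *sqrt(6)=3025 *sqrt(6) /2304+1587 /13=125.29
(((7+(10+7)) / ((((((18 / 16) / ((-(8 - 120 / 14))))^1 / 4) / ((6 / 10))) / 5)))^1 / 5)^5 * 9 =10133099161583616 / 52521875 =192931024.67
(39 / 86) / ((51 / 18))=117 / 731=0.16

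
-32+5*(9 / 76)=-2387 / 76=-31.41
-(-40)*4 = 160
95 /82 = 1.16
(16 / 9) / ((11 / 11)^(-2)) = 16 / 9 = 1.78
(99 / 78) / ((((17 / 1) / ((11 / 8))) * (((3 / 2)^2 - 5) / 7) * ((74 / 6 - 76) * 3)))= 231 / 168844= 0.00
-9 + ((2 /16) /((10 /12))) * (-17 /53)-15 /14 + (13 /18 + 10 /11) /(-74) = -137821423 /13589730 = -10.14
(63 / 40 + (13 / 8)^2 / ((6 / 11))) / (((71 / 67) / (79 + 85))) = 33840293 / 34080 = 992.97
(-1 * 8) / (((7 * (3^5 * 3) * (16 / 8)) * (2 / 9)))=-2 / 567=-0.00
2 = 2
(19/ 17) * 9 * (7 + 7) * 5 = 704.12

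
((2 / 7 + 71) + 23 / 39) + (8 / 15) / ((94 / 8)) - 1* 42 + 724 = 48367792 / 64155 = 753.92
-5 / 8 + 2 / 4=-1 / 8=-0.12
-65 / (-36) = 65 / 36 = 1.81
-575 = -575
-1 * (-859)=859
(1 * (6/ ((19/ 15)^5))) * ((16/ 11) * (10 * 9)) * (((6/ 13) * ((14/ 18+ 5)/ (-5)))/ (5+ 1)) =-583200000/ 27237089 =-21.41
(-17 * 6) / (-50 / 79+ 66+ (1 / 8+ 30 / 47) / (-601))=-1820914608 / 1166917391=-1.56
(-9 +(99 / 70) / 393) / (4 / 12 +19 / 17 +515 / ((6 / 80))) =-1402449 / 1070670860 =-0.00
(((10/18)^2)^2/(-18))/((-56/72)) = 0.01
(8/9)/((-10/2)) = -8/45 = -0.18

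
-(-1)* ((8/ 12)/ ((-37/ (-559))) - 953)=-104665/ 111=-942.93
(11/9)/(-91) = -11/819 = -0.01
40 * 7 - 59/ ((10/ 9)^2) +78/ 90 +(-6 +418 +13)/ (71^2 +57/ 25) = 4409609593/ 18912300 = 233.16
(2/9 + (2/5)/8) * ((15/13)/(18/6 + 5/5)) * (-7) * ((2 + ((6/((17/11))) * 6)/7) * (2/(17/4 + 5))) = -15533/24531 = -0.63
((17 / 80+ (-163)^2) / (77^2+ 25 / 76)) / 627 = 2125537 / 297415140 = 0.01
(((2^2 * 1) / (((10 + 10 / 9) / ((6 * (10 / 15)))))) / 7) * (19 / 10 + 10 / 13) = 6246 / 11375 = 0.55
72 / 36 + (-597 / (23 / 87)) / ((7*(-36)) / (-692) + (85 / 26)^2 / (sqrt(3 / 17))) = 1997537339333486 / 610739041795039 - 7592247152837100*sqrt(51) / 610739041795039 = -85.51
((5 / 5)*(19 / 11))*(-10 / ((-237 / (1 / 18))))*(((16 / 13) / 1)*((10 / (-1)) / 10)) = -1520 / 305019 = -0.00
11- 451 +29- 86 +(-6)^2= -461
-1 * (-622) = 622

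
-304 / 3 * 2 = -608 / 3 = -202.67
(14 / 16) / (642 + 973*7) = 7 / 59624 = 0.00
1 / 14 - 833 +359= -6635 / 14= -473.93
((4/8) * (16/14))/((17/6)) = 24/119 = 0.20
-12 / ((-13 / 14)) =12.92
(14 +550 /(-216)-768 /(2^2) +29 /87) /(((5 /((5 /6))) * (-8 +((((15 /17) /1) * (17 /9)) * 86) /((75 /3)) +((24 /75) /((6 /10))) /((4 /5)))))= 97315 /5184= 18.77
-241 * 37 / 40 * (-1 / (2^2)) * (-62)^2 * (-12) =-25707711 / 10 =-2570771.10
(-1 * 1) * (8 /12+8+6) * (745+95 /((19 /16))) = -12100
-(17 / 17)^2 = -1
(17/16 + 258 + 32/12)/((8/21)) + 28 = 91525/128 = 715.04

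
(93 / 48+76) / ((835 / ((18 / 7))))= 11223 / 46760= 0.24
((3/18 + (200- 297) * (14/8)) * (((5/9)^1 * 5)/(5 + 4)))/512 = -50875/497664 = -0.10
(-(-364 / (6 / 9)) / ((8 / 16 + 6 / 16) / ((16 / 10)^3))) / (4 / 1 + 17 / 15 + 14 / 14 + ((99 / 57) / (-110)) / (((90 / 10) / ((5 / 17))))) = 68796416 / 165075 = 416.76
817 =817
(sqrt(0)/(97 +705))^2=0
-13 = -13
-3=-3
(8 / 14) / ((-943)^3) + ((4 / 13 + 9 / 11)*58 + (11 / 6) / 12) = 3955800441513757 / 60436826554104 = 65.45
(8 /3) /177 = 8 /531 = 0.02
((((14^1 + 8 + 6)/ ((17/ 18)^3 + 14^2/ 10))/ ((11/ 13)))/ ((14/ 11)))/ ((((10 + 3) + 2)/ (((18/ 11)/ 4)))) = 227448/ 6557111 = 0.03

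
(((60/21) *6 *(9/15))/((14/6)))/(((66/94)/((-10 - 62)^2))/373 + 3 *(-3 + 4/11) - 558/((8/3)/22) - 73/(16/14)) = -0.00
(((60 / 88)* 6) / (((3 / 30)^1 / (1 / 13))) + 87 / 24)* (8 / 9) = 7747 / 1287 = 6.02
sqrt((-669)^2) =669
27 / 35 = 0.77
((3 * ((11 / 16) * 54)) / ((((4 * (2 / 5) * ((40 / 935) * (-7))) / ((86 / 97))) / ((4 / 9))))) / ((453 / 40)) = -6633825 / 820232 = -8.09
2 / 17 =0.12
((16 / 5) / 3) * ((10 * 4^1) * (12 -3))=384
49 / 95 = 0.52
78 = 78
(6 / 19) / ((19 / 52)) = 312 / 361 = 0.86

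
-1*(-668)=668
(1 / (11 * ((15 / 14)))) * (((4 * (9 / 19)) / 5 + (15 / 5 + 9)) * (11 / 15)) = 5488 / 7125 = 0.77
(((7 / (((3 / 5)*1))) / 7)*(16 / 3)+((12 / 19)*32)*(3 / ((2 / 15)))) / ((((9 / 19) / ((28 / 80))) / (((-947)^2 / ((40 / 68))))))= 211519577122 / 405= 522270560.80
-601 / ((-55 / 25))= 273.18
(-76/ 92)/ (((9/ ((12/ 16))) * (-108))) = 19/ 29808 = 0.00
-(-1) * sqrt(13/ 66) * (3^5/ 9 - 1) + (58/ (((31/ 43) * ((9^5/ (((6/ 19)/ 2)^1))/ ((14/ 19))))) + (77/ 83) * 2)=33924855790/ 18282613599 + 13 * sqrt(858)/ 33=13.39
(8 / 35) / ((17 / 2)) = 16 / 595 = 0.03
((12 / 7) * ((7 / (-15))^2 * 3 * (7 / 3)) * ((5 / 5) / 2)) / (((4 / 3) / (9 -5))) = 98 / 25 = 3.92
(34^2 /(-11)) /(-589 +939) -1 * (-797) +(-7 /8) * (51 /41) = 502348991 /631400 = 795.61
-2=-2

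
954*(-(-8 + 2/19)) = 143100/19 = 7531.58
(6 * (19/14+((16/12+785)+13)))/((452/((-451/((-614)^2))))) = -0.01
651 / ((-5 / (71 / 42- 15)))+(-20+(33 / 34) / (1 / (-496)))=209353 / 170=1231.49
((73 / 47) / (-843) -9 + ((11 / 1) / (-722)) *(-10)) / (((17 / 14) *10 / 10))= -1772061578 / 243154077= -7.29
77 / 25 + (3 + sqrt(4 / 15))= 6.60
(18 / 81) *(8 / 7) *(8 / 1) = 128 / 63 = 2.03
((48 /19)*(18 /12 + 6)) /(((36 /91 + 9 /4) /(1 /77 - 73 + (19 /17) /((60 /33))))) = -197049528 /380171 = -518.32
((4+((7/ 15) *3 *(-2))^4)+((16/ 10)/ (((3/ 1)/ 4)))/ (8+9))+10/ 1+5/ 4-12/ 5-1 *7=8598739/ 127500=67.44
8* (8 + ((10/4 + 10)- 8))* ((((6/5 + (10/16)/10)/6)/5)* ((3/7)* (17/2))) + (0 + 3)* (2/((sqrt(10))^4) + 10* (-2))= -124907/2800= -44.61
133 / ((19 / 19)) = 133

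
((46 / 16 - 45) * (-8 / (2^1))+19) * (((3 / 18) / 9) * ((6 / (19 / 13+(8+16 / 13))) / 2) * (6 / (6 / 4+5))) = 125 / 139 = 0.90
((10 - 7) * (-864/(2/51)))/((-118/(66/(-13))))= -2181168/767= -2843.77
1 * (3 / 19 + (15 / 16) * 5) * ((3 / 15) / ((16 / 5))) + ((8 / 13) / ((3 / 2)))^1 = 135271 / 189696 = 0.71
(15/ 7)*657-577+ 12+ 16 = 6012/ 7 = 858.86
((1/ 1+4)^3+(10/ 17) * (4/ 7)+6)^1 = 15629/ 119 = 131.34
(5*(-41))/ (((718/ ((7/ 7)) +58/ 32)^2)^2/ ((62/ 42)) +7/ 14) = -416481280/ 369467942500227749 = -0.00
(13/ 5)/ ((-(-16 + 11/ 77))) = 91/ 555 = 0.16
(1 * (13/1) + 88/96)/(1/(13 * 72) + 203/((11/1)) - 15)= 143286/35579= 4.03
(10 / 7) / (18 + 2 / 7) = 5 / 64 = 0.08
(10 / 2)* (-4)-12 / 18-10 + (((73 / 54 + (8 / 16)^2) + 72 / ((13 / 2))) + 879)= 1208861 / 1404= 861.01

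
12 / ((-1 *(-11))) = 12 / 11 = 1.09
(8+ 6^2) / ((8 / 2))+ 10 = 21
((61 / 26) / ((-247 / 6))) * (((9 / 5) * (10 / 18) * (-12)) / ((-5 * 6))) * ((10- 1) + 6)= -1098 / 3211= -0.34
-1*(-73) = 73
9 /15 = 3 /5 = 0.60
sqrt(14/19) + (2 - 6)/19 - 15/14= -341/266 + sqrt(266)/19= -0.42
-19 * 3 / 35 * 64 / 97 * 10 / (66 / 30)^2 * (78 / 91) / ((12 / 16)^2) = -1945600 / 575113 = -3.38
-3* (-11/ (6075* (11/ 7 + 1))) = 77/ 36450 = 0.00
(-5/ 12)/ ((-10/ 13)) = 13/ 24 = 0.54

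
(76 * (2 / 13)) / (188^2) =0.00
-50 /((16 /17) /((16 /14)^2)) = -3400 /49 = -69.39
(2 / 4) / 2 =1 / 4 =0.25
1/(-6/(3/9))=-1/18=-0.06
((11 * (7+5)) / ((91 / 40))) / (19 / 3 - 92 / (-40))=6.72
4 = 4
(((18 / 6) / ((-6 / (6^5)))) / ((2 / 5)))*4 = -38880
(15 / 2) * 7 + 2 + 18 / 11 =1235 / 22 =56.14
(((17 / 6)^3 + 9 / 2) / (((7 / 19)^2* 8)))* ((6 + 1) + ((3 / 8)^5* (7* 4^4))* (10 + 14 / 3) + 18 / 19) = 13790703025 / 2709504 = 5089.75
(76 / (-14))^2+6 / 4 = 3035 / 98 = 30.97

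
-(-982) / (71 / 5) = 4910 / 71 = 69.15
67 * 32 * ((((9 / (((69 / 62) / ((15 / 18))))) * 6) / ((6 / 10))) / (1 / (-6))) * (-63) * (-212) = -266307955200 / 23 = -11578606747.83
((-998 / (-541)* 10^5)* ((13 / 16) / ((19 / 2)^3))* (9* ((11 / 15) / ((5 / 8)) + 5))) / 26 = 1386222000 / 3710719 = 373.57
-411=-411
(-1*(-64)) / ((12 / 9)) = 48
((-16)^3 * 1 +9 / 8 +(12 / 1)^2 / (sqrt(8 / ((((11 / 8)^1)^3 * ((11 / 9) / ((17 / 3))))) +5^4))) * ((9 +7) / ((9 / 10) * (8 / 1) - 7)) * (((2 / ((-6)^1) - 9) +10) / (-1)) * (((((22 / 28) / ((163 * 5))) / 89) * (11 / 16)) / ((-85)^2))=233167 / 1035799800 - 702768 * sqrt(9359521) / 6867001235759525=0.00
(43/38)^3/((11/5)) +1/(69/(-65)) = -11803565/41647848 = -0.28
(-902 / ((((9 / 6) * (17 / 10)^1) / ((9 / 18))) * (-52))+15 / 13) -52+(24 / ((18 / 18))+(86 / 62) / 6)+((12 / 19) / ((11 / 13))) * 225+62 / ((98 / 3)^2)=497762005593 / 3437893459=144.79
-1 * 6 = -6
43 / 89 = 0.48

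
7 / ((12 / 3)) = 7 / 4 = 1.75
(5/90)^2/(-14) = -0.00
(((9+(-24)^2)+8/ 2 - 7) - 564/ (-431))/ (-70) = -125703/ 15085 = -8.33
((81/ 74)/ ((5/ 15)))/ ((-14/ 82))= -9963/ 518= -19.23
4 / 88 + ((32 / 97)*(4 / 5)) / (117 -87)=8683 / 160050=0.05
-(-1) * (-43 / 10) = -43 / 10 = -4.30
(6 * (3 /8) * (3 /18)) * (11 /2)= 33 /16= 2.06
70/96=0.73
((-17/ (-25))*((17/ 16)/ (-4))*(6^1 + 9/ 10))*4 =-19941/ 4000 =-4.99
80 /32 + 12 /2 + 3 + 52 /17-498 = -16437 /34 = -483.44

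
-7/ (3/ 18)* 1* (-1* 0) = 0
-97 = -97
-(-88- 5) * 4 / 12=31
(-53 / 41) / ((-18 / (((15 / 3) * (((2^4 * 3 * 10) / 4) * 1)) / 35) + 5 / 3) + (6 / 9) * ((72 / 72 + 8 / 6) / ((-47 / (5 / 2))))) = -448380 / 185197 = -2.42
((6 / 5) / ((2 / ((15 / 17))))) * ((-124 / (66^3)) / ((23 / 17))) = -31 / 183678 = -0.00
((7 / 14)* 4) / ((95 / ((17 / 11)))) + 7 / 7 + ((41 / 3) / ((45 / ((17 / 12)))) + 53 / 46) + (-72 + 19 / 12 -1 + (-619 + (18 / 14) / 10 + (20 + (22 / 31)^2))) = -3494996507945 / 5238543618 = -667.17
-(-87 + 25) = 62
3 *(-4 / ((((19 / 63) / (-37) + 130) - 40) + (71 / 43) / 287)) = -12328659 / 92462479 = -0.13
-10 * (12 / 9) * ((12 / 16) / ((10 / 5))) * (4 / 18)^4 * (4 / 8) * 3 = -40 / 2187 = -0.02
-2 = -2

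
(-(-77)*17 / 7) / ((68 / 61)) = 671 / 4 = 167.75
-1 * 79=-79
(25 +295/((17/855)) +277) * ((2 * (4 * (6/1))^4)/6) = 28461846528/17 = 1674226266.35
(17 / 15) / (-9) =-17 / 135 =-0.13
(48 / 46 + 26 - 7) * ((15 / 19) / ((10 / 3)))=4149 / 874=4.75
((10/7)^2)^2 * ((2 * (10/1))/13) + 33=1230029/31213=39.41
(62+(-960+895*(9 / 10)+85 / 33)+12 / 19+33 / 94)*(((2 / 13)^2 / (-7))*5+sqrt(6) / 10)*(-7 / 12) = -13105100 / 14940783+917357*sqrt(6) / 176814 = 11.83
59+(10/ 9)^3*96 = 46337/ 243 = 190.69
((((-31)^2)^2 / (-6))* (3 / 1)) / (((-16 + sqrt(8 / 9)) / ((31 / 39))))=28629151* sqrt(2) / 29848 + 85887453 / 3731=24376.42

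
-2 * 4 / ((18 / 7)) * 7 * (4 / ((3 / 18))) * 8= -12544 / 3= -4181.33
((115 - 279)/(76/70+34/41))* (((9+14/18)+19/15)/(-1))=5848199/6183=945.85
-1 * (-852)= 852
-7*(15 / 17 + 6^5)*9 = -8329041 / 17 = -489943.59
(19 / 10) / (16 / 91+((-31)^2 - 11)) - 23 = -23.00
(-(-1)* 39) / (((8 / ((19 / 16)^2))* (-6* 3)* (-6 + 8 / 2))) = 4693 / 24576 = 0.19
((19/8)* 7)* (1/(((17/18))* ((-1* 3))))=-399/68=-5.87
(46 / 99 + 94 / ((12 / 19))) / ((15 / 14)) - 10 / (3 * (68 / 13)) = 7003343 / 50490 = 138.71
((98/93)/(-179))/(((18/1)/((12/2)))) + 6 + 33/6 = 1148447/99882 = 11.50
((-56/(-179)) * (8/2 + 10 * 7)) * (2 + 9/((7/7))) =45584/179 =254.66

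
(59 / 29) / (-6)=-59 / 174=-0.34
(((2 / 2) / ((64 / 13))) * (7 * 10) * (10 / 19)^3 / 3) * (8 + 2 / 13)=231875 / 41154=5.63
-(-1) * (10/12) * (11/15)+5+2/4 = 55/9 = 6.11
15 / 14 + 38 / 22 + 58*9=524.80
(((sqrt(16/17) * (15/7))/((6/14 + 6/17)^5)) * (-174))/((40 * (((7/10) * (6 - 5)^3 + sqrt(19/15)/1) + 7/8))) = -1628335438520 * sqrt(17)/166822062877 + 1860954786880 * sqrt(4845)/4504195697679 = -11.49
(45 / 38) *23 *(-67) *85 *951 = -5605503075 / 38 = -147513238.82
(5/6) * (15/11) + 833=18351/22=834.14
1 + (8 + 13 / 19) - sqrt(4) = 146 / 19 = 7.68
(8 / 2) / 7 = 4 / 7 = 0.57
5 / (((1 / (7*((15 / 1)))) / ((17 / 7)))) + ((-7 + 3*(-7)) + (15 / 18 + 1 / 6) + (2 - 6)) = 1244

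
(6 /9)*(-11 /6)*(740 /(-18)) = 4070 /81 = 50.25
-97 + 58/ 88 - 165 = -11499/ 44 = -261.34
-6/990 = -1/165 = -0.01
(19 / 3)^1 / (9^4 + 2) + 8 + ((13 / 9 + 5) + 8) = 1325783 / 59067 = 22.45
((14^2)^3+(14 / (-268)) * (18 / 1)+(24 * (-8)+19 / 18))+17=9080409505 / 1206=7529361.12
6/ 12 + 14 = 29/ 2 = 14.50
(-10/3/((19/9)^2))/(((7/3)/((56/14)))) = -3240/2527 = -1.28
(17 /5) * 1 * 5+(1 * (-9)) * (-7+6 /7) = 506 /7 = 72.29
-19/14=-1.36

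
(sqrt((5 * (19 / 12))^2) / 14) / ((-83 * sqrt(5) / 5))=-95 * sqrt(5) / 13944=-0.02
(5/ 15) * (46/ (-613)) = -46/ 1839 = -0.03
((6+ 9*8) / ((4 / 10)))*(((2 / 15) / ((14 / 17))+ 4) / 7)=5681 / 49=115.94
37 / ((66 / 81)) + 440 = 10679 / 22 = 485.41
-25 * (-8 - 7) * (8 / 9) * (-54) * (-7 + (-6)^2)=-522000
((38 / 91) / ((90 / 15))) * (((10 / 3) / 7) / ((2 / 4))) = 380 / 5733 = 0.07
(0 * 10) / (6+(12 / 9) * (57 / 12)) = 0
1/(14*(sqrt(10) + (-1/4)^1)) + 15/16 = 0.96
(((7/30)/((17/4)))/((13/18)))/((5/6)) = 504/5525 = 0.09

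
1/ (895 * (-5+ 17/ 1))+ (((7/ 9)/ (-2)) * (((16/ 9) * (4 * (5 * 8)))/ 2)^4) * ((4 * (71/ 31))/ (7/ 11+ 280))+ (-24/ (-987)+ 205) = -705479907952687091449/ 135829378980540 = -5193868.32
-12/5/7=-12/35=-0.34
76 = 76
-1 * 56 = -56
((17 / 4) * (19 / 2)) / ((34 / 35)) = 665 / 16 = 41.56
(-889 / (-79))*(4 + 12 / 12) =4445 / 79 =56.27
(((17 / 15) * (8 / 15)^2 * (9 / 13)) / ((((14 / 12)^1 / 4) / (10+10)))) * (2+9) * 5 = 382976 / 455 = 841.71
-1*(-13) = 13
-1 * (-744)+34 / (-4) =1471 / 2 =735.50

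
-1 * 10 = -10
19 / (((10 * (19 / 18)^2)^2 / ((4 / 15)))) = 34992 / 857375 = 0.04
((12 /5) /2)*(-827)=-4962 /5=-992.40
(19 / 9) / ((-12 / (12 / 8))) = -19 / 72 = -0.26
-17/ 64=-0.27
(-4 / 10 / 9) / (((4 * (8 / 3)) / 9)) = -3 / 80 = -0.04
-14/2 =-7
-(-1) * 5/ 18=5/ 18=0.28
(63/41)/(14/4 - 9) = -126/451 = -0.28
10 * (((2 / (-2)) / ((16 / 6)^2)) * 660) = -7425 / 8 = -928.12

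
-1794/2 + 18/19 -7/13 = -221458/247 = -896.59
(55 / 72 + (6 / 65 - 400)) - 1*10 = -1914793 / 4680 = -409.14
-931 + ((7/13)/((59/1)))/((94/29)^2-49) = -23116820608/24830091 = -931.00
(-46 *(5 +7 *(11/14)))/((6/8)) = -644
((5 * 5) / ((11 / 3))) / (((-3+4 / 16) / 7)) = -2100 / 121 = -17.36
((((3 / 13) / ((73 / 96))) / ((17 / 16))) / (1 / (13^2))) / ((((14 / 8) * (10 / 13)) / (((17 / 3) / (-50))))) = -259584 / 63875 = -4.06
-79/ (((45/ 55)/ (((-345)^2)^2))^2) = -23685371629838827734375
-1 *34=-34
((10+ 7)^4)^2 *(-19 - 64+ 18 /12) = -1137048462883 /2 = -568524231441.50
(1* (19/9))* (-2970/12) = -1045/2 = -522.50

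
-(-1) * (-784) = -784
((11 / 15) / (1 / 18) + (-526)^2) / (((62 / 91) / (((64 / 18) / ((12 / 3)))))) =503574344 / 1395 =360985.19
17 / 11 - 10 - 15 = -258 / 11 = -23.45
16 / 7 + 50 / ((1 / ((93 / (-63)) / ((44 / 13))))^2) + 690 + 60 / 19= 5717798371 / 8110872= 704.95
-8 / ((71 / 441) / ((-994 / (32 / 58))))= 89523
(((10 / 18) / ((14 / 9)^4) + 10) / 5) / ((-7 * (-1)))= 77561 / 268912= 0.29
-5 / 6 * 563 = -2815 / 6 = -469.17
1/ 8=0.12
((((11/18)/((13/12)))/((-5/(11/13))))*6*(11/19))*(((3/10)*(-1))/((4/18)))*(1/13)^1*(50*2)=3.44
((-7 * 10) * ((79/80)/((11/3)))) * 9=-14931/88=-169.67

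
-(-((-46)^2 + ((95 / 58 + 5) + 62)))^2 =-16055170681 / 3364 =-4772642.89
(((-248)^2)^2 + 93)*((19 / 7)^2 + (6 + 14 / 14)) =2663050444736 / 49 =54347968259.92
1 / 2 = 0.50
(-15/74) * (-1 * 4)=30/37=0.81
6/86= 3/43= 0.07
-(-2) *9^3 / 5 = 1458 / 5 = 291.60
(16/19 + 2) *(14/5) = 756/95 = 7.96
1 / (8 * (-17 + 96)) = 0.00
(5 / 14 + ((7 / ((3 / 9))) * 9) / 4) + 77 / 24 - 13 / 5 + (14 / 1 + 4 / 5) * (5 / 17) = 750677 / 14280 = 52.57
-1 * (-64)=64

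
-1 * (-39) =39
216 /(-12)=-18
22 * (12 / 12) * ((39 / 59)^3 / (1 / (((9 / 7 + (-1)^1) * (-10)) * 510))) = -13311183600 / 1437653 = -9258.97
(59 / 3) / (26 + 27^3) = 59 / 59127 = 0.00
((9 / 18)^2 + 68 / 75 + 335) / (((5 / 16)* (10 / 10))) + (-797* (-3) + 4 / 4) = 1300388 / 375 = 3467.70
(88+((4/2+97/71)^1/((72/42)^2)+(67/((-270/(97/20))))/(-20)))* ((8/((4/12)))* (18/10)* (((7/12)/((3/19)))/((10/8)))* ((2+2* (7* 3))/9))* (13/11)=1182685585991/17971875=65807.58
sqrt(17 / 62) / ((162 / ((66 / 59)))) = 11 * sqrt(1054) / 98766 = 0.00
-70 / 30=-7 / 3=-2.33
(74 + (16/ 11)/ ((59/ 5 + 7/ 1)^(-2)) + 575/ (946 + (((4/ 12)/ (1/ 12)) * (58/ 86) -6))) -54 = 5960564911/ 11147400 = 534.70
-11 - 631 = -642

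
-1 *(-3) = 3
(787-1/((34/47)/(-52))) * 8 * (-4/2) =-233616/17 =-13742.12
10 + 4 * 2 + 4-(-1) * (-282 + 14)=-246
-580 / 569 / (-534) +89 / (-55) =-13505197 / 8355765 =-1.62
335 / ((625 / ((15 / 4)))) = 201 / 100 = 2.01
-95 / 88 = -1.08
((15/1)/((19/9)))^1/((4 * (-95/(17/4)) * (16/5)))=-2295/92416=-0.02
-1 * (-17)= 17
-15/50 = -3/10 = -0.30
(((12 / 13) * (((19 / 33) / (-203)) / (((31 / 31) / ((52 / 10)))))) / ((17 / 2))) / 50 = -0.00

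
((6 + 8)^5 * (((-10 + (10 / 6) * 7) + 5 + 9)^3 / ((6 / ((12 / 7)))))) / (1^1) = 15953857472 / 27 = 590883610.07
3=3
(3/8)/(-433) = -3/3464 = -0.00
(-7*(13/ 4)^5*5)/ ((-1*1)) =12995255/ 1024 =12690.68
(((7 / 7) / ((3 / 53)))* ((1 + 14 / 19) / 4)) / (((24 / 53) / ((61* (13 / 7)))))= 24502907 / 12768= 1919.09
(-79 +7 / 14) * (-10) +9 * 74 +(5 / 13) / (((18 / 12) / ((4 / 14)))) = 396143 / 273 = 1451.07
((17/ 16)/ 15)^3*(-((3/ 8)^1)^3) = -4913/ 262144000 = -0.00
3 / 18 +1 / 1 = 7 / 6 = 1.17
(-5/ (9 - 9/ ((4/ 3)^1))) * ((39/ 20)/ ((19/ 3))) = -13/ 19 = -0.68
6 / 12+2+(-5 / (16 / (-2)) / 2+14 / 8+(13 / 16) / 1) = 43 / 8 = 5.38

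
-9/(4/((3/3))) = -9/4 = -2.25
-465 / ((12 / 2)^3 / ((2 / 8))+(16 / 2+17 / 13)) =-6045 / 11353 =-0.53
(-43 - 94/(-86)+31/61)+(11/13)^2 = -40.68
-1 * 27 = -27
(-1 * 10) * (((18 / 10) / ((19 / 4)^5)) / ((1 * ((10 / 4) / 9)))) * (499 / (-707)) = 165556224 / 8753009965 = 0.02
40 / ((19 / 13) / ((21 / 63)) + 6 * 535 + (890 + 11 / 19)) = 4940 / 506963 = 0.01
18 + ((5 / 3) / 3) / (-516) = 83587 / 4644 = 18.00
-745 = -745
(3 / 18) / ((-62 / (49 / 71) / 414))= -3381 / 4402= -0.77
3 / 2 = 1.50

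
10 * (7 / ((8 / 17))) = 595 / 4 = 148.75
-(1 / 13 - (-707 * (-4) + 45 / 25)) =183932 / 65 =2829.72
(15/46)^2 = 225/2116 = 0.11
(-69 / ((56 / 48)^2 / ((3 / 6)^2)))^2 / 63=42849 / 16807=2.55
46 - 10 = 36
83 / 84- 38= -3109 / 84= -37.01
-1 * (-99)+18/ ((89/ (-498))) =-153/ 89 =-1.72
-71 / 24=-2.96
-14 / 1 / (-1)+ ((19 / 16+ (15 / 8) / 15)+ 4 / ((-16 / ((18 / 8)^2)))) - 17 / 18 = 7547 / 576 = 13.10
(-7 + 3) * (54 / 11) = -216 / 11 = -19.64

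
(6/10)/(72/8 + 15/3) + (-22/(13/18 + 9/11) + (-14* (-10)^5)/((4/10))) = 14944939199/4270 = 3499985.76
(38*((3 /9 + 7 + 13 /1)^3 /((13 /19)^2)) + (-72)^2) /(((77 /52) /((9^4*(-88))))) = -24396266491200 /91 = -268090840562.64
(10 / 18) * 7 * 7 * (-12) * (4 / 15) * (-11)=8624 / 9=958.22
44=44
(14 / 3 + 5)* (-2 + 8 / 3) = 58 / 9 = 6.44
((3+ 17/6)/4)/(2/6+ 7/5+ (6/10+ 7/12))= 1/2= 0.50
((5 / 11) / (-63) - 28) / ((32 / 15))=-97045 / 7392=-13.13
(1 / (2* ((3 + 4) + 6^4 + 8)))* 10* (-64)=-320 / 1311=-0.24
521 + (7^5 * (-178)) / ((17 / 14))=-41874187 / 17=-2463187.47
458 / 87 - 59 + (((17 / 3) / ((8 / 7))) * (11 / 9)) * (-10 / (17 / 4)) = -67.99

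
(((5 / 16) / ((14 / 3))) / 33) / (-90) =-1 / 44352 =-0.00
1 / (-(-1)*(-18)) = -1 / 18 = -0.06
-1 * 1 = -1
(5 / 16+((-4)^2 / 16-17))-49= -1035 / 16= -64.69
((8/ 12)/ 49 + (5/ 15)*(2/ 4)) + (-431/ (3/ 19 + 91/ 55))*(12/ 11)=-72176789/ 278418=-259.24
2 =2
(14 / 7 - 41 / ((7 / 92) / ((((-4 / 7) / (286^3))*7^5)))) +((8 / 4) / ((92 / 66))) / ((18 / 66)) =503221223 / 67256761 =7.48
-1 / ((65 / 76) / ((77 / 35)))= -836 / 325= -2.57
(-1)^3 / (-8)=0.12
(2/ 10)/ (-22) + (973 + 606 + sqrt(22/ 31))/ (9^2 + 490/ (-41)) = 41 * sqrt(682)/ 87761 + 7118459/ 311410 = 22.87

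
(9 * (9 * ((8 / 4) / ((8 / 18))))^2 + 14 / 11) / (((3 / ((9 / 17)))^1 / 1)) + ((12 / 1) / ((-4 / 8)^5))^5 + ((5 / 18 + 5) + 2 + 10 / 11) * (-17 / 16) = -449666170760078893 / 53856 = -8349416420827.37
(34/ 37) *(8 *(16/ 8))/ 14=272/ 259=1.05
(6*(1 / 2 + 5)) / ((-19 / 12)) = -396 / 19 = -20.84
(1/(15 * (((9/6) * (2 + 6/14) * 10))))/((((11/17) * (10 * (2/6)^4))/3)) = 189/2750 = 0.07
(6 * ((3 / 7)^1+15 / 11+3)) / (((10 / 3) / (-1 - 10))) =-3321 / 35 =-94.89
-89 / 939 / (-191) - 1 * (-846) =151729343 / 179349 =846.00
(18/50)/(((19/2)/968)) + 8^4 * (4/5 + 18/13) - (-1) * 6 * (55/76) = 111016729/12350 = 8989.21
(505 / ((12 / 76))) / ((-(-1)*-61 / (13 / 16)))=-124735 / 2928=-42.60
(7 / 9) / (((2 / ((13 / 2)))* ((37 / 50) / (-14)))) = -15925 / 333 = -47.82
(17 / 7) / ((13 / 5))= 85 / 91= 0.93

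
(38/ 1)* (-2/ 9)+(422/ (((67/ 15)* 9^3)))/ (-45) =-1237778/ 146529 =-8.45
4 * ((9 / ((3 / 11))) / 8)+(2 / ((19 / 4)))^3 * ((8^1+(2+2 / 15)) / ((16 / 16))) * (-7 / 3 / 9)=4767421 / 292410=16.30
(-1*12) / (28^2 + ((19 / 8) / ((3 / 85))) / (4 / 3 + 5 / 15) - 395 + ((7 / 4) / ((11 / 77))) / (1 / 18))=-32 / 1733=-0.02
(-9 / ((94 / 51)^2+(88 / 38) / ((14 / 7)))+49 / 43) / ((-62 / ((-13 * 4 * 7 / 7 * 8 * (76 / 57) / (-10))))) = 1683751472 / 2250497235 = 0.75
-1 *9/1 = -9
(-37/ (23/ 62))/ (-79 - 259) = 1147/ 3887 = 0.30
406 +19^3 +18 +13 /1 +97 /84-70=607081 /84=7227.15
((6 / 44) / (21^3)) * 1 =1 / 67914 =0.00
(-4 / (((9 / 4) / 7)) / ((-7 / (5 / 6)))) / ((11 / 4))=160 / 297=0.54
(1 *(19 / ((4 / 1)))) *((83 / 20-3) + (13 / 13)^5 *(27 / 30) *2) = 1121 / 80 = 14.01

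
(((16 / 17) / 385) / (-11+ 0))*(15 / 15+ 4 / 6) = -0.00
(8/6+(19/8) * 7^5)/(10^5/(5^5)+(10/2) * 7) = 958031/1608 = 595.79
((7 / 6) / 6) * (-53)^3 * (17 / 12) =-17716363 / 432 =-41010.10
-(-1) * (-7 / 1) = -7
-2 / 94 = -1 / 47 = -0.02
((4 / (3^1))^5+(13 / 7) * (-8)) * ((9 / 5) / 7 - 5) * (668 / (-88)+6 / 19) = -4569503912 / 12442815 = -367.24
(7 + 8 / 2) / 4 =11 / 4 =2.75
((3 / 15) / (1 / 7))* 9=63 / 5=12.60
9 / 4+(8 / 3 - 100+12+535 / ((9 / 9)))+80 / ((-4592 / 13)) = 1555621 / 3444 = 451.69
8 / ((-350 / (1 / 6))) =-2 / 525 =-0.00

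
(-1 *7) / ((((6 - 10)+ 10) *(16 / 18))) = -21 / 16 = -1.31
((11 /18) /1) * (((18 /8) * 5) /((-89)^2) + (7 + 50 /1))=6622121 /190104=34.83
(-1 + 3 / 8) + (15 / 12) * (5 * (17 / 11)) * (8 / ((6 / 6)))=6745 / 88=76.65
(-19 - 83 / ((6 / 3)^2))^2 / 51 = 8427 / 272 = 30.98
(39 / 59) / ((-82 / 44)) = -0.35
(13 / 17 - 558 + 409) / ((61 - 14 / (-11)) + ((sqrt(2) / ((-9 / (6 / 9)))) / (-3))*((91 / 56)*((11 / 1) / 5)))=-24916316040000 / 10467147701407 + 35318883600*sqrt(2) / 10467147701407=-2.38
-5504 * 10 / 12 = -13760 / 3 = -4586.67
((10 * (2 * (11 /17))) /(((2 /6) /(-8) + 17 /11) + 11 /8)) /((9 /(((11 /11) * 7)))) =3388 /969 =3.50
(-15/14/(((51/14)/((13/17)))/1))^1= -0.22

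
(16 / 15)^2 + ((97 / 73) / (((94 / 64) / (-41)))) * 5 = -142293664 / 771975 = -184.32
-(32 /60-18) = 262 /15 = 17.47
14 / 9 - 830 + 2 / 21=-52186 / 63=-828.35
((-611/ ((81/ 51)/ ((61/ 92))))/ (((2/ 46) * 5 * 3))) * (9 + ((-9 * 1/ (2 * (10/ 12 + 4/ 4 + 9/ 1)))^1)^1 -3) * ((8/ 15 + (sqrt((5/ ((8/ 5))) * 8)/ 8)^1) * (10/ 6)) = -819741241/ 194400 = -4216.78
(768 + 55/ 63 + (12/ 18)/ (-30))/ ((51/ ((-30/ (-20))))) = 121094/ 5355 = 22.61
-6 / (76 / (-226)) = 339 / 19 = 17.84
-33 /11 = -3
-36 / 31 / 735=-12 / 7595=-0.00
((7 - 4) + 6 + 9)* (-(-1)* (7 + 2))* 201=32562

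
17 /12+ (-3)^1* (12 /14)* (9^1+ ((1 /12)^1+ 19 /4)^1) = -2869 /84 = -34.15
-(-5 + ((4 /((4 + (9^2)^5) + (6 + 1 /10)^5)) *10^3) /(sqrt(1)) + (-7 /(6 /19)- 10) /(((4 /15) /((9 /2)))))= 3056173927469078265 /5578868561540816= 547.81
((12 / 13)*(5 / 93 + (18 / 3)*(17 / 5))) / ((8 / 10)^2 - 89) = -190220 / 890227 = -0.21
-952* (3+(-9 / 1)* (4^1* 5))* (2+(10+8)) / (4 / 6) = 5055120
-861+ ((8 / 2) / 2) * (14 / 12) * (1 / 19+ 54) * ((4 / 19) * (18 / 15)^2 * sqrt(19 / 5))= -861+ 345072 * sqrt(95) / 45125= -786.47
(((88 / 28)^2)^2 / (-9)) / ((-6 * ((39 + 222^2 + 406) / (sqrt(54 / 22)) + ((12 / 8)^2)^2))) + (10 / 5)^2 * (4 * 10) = 160.00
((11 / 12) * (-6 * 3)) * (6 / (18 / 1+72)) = -11 / 10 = -1.10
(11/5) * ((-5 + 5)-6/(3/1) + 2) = 0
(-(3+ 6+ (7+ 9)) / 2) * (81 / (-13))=2025 / 26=77.88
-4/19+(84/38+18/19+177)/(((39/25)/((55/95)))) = 312787/4693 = 66.65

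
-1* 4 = -4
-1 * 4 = -4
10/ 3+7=31/ 3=10.33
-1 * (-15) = 15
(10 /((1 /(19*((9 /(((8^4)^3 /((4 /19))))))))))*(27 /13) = 1215 /111669149696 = 0.00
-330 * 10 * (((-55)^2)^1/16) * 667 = -416145468.75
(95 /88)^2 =9025 /7744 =1.17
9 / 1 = 9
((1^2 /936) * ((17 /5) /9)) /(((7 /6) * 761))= 17 /37395540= 0.00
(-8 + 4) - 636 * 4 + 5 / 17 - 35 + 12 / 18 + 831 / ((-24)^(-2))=24279772 / 51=476073.96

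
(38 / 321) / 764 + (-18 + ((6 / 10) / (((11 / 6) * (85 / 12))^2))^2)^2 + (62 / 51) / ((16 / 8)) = 14531147335746059813504540410529777 / 44765279418406363210952636718750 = 324.61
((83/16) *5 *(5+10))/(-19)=-6225/304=-20.48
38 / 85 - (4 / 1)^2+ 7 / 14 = -2559 / 170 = -15.05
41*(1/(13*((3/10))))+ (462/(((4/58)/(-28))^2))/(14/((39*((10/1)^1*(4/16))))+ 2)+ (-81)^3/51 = 447396133963/12597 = 35516085.89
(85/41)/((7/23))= 1955/287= 6.81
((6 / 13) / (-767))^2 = 36 / 99420841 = 0.00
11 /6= 1.83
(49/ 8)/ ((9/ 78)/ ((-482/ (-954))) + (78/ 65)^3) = 19189625/ 6129324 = 3.13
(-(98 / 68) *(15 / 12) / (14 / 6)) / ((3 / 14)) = -245 / 68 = -3.60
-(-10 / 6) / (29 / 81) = 135 / 29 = 4.66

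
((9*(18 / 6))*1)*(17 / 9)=51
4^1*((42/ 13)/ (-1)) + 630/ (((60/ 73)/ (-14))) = -139671/ 13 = -10743.92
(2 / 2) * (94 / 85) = 94 / 85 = 1.11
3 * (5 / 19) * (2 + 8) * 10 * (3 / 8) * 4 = 2250 / 19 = 118.42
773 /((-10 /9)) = -6957 /10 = -695.70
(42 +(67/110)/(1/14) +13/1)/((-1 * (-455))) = 3494/25025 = 0.14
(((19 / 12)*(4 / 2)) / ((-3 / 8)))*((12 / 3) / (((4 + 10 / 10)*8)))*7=-266 / 45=-5.91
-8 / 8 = -1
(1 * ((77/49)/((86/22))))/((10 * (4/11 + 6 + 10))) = 1331/541800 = 0.00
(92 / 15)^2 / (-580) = -2116 / 32625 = -0.06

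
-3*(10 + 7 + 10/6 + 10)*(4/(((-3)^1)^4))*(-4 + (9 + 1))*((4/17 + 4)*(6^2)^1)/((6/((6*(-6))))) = 396288/17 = 23311.06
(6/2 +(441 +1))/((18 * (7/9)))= 31.79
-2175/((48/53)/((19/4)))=-730075/64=-11407.42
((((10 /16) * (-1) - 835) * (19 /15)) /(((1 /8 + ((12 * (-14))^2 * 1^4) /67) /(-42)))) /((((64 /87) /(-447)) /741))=-343322949303243 /7227488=-47502389.39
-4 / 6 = -2 / 3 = -0.67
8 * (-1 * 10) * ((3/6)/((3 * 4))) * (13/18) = -65/27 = -2.41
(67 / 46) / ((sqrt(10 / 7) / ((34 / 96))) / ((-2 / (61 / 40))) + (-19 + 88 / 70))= -0.07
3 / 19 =0.16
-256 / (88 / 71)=-2272 / 11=-206.55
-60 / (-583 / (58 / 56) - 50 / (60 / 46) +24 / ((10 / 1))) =26100 / 260491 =0.10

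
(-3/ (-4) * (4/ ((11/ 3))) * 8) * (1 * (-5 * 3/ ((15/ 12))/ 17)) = -864/ 187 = -4.62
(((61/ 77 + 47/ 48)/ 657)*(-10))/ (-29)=32735/ 35209944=0.00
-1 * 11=-11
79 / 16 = 4.94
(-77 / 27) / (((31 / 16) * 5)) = -1232 / 4185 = -0.29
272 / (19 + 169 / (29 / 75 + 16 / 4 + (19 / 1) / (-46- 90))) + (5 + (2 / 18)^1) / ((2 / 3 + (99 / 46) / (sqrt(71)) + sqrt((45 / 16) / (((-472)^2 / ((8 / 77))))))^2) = 11782768 / 2546861 + 648120323492916736 / (14697 * sqrt(770) + 10794168 * sqrt(71) + 237399008)^2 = 10.62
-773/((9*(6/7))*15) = -5411/810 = -6.68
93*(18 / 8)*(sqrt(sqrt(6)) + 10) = 837*6^(1 / 4) / 4 + 4185 / 2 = 2419.99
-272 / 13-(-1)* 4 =-220 / 13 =-16.92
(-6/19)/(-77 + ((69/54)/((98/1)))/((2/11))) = 21168/5156657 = 0.00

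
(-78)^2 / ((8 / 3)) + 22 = 4607 / 2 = 2303.50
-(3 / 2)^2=-9 / 4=-2.25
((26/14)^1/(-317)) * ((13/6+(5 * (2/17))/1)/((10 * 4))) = -3653/9053520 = -0.00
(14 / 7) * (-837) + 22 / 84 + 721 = -40015 / 42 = -952.74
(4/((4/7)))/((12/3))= 7/4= 1.75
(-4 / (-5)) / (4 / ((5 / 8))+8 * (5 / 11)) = 11 / 138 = 0.08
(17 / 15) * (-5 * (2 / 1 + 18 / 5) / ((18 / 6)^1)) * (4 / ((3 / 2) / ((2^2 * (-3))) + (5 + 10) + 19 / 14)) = -2.61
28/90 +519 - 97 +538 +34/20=86581/90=962.01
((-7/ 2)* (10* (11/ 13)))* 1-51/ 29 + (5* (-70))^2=46170672/ 377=122468.63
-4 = -4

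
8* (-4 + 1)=-24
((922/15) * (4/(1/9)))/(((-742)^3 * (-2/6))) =4149/255324055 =0.00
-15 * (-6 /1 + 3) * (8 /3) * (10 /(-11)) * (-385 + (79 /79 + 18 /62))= 14274000 /341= 41859.24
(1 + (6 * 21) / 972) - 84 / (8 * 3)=-64 / 27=-2.37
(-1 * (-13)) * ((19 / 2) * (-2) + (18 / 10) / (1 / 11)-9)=-533 / 5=-106.60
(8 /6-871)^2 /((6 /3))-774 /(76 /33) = 64607900 /171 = 377823.98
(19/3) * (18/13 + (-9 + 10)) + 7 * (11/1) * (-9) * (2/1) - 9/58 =-3101321/2262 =-1371.05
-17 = -17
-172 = -172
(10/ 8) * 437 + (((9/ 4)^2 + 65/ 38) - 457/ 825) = 138559247/ 250800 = 552.47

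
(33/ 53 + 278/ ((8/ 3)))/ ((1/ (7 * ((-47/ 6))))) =-2438219/ 424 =-5750.52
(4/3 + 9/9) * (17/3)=119/9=13.22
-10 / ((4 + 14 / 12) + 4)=-1.09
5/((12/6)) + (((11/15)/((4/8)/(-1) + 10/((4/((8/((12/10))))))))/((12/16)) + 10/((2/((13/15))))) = 6687/970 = 6.89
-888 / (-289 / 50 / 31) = 1376400 / 289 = 4762.63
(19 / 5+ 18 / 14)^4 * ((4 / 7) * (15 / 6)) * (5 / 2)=1003875856 / 420175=2389.19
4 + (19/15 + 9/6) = 203/30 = 6.77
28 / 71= 0.39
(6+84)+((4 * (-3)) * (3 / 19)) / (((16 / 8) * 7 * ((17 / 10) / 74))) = 190170 / 2261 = 84.11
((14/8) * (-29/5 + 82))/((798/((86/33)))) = 5461/12540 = 0.44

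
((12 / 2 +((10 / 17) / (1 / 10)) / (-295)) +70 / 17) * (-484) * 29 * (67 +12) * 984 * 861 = -9514640714439168 / 1003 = -9486182167935.36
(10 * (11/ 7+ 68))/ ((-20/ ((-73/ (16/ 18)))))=319959/ 112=2856.78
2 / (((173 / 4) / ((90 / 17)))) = 0.24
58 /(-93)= -58 /93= -0.62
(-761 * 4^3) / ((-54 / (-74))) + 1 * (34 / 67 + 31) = -120680219 / 1809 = -66711.01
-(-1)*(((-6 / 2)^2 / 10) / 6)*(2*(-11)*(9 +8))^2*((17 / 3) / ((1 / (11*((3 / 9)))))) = 6539203 / 15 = 435946.87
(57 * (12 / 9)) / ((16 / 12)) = 57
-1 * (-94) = 94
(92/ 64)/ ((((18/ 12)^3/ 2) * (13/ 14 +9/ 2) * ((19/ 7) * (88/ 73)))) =82271/ 1715472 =0.05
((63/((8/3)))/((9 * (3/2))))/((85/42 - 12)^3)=-129654/73560059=-0.00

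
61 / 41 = 1.49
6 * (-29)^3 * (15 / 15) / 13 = -11256.46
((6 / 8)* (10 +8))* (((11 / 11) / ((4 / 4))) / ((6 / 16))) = 36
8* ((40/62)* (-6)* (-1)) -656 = -19376/31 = -625.03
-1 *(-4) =4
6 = 6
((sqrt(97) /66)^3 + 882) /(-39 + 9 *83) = 97 *sqrt(97) /203547168 + 147 /118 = 1.25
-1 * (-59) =59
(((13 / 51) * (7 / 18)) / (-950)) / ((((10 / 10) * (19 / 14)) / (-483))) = 102557 / 2761650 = 0.04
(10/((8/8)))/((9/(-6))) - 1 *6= -38/3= -12.67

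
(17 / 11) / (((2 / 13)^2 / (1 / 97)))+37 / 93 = 425105 / 396924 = 1.07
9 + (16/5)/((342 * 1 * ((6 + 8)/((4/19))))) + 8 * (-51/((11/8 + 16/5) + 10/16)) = -69.46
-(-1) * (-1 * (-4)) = 4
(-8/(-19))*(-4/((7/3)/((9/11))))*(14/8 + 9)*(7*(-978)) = 9083664/209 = 43462.51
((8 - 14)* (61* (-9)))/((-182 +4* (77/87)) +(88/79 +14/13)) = -147157803/7874726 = -18.69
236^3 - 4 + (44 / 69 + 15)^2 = 62580948013 / 4761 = 13144496.54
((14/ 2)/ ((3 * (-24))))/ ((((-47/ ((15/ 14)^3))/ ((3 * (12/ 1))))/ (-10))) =-16875/ 18424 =-0.92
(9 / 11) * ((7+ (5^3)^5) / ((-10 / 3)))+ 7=-7490678261.76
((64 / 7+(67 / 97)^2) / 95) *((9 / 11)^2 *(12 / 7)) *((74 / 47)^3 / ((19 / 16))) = 3992968553329152 / 10454317821169915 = 0.38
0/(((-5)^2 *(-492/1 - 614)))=0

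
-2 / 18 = -1 / 9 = -0.11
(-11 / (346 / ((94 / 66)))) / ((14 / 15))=-235 / 4844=-0.05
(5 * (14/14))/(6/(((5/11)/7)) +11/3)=75/1441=0.05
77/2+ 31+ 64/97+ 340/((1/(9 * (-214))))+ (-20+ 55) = -127018559/194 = -654734.84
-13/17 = -0.76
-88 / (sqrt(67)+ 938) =-1232 / 13131+ 88*sqrt(67) / 879777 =-0.09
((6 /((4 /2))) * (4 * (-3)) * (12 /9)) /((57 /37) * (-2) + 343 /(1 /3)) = -592 /12653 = -0.05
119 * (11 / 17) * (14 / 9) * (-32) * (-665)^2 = -15254993600 / 9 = -1694999288.89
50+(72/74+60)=4106/37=110.97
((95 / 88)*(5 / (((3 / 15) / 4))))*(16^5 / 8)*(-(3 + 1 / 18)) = -389120000 / 9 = -43235555.56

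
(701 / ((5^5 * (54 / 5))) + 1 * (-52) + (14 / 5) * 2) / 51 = -1565299 / 1721250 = -0.91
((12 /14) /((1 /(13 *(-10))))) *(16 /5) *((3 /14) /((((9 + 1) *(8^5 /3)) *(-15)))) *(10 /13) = 9 /250880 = 0.00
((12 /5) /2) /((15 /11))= 0.88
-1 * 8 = -8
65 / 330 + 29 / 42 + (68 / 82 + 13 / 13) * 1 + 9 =110969 / 9471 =11.72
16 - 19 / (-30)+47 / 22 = 3097 / 165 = 18.77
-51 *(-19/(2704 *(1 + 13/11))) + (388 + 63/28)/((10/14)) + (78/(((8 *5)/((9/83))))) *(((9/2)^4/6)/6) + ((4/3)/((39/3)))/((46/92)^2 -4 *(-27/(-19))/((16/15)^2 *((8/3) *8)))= 36826913135641/66306190080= 555.41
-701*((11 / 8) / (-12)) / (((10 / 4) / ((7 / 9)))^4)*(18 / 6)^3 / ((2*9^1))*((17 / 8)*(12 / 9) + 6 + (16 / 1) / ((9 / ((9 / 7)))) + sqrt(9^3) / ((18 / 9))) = 1367399341 / 49207500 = 27.79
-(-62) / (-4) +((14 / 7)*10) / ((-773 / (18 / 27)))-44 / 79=-5889623 / 366402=-16.07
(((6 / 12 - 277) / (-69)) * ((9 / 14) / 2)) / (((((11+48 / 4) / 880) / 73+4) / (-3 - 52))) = -34890350 / 1970203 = -17.71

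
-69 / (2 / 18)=-621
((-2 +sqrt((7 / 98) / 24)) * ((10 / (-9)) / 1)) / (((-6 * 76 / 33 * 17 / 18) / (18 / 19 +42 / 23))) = -66660 / 141151 +5555 * sqrt(21) / 1976114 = -0.46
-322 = -322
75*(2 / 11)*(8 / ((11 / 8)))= 9600 / 121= 79.34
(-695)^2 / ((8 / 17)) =8211425 / 8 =1026428.12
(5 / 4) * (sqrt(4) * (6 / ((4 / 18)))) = 135 / 2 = 67.50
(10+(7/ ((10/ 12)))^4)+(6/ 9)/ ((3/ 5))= 28067764/ 5625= 4989.82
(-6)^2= 36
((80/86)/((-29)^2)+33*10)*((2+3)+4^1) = 107404470/36163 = 2970.01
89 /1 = 89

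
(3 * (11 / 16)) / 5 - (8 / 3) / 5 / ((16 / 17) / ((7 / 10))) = 0.02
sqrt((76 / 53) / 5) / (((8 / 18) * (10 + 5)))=3 * sqrt(5035) / 2650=0.08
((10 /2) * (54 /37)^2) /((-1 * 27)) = -540 /1369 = -0.39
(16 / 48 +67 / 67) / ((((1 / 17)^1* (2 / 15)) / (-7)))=-1190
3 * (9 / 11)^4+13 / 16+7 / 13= 8208185 / 3045328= 2.70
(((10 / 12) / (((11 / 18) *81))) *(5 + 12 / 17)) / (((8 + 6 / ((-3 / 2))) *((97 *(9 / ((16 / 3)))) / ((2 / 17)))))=40 / 2317491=0.00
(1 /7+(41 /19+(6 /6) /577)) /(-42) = -176695 /3223122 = -0.05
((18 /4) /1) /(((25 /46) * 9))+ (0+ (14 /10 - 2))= 8 /25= 0.32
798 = 798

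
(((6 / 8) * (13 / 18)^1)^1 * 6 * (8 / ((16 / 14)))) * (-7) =-637 / 4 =-159.25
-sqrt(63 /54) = -sqrt(42) /6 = -1.08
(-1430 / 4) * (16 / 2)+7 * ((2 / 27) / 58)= -2239373 / 783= -2859.99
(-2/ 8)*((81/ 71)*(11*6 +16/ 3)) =-2889/ 142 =-20.35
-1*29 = -29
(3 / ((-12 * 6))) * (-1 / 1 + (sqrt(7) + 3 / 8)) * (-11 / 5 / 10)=-11 / 1920 + 11 * sqrt(7) / 1200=0.02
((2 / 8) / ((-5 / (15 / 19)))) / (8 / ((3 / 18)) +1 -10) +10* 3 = 29639 / 988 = 30.00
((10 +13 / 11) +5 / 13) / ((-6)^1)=-827 / 429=-1.93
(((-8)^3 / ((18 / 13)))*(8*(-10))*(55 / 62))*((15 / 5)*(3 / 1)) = 7321600 / 31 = 236180.65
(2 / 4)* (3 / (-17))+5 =167 / 34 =4.91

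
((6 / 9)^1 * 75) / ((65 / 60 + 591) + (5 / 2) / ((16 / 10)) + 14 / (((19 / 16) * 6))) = 0.08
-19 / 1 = -19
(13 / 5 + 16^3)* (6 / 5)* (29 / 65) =3565782 / 1625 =2194.33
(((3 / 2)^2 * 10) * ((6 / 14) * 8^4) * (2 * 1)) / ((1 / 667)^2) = 246005821440 / 7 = 35143688777.14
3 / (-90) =-1 / 30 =-0.03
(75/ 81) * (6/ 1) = 50/ 9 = 5.56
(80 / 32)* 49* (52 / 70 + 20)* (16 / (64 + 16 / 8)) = 616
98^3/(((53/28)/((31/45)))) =816954656/2385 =342538.64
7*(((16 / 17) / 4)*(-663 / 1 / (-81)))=13.48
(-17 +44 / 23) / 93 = -347 / 2139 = -0.16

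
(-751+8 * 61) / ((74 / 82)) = -10783 / 37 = -291.43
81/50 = 1.62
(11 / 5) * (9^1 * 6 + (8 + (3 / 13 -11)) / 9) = 7678 / 65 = 118.12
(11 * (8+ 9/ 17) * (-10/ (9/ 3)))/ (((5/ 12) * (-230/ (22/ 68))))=7018/ 6647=1.06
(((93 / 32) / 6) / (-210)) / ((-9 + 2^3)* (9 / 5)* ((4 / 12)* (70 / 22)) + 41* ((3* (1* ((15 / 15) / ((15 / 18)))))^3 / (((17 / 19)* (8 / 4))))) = -144925 / 67045652352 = -0.00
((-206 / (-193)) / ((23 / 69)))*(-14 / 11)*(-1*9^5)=510891948 / 2123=240646.23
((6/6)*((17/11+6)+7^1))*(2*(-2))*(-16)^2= -14894.55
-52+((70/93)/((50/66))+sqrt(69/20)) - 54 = -16276/155+sqrt(345)/10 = -103.15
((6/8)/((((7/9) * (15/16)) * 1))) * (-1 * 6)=-216/35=-6.17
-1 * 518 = -518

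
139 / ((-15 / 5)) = -139 / 3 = -46.33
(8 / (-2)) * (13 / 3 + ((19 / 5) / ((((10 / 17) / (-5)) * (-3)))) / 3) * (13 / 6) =-9269 / 135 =-68.66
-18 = -18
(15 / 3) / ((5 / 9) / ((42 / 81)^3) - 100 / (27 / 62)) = -74088 / 3343511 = -0.02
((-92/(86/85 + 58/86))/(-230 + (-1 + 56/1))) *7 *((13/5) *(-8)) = -6994208/154075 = -45.39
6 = 6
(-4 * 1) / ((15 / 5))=-4 / 3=-1.33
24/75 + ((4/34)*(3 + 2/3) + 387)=494383/1275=387.75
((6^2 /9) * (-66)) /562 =-132 /281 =-0.47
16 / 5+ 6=46 / 5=9.20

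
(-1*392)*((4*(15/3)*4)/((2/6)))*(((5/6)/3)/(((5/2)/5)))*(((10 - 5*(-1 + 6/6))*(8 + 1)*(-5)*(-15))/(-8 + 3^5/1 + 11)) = -58800000/41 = -1434146.34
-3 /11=-0.27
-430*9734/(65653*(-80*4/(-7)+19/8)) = -33484960/25257647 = -1.33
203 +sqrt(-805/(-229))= sqrt(184345)/229 +203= 204.87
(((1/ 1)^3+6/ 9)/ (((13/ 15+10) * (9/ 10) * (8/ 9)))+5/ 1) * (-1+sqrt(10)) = 11.23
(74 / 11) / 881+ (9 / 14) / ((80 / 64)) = 177028 / 339185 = 0.52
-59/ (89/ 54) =-3186/ 89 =-35.80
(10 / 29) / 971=10 / 28159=0.00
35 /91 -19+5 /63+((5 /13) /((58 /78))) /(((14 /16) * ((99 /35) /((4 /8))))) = -4815439 /261261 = -18.43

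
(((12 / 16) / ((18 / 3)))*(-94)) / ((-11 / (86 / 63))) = 2021 / 1386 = 1.46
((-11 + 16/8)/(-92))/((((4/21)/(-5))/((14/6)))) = -2205/368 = -5.99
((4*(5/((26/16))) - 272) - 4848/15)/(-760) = 4736/6175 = 0.77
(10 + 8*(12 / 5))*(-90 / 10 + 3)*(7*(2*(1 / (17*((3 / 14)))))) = -57232 / 85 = -673.32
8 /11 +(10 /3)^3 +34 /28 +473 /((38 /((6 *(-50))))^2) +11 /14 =3165085910 /107217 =29520.37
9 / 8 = 1.12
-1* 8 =-8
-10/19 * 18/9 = -20/19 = -1.05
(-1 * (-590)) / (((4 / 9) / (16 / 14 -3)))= -34515 / 14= -2465.36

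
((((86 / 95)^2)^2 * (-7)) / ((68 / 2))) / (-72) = 23931607 / 12461945625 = 0.00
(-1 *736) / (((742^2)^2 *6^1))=-23 / 56835134643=-0.00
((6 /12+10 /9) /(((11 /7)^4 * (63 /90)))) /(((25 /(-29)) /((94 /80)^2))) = -637214767 /1054152000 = -0.60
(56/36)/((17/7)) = 98/153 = 0.64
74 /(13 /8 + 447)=16 /97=0.16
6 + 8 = 14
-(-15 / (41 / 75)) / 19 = 1125 / 779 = 1.44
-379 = -379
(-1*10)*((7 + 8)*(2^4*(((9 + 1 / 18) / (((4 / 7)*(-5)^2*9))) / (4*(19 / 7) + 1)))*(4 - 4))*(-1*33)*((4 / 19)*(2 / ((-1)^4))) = 0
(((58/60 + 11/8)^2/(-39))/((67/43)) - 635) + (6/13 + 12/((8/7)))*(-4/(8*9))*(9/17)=-406449570491/639662400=-635.41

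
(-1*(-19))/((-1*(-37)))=19/37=0.51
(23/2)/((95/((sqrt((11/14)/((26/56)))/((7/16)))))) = 184 * sqrt(286)/8645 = 0.36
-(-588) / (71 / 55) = 32340 / 71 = 455.49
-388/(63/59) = -22892/63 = -363.37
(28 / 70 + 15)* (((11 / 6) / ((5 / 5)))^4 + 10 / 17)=20162989 / 110160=183.03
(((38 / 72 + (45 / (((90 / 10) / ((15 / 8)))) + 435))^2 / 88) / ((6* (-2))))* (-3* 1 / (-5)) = -1026113089 / 9123840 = -112.47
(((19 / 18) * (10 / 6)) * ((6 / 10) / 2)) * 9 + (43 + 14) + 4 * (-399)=-6137 / 4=-1534.25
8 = 8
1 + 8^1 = 9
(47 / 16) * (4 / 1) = 47 / 4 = 11.75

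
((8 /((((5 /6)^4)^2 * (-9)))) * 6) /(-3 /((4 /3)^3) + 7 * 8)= -573308928 /1368359375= -0.42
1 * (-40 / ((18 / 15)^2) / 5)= -50 / 9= -5.56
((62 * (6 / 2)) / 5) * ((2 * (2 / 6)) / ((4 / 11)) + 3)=899 / 5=179.80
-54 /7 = -7.71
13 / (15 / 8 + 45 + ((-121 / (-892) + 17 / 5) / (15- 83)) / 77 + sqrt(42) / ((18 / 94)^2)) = -55905276616272634320 / 2664216296295297072761 + 32525836398312364800*sqrt(42) / 2664216296295297072761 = 0.06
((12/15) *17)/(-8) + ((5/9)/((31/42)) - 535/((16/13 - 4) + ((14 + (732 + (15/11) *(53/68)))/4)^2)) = -3633942229141253/3774933269958090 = -0.96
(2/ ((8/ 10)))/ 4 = 5/ 8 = 0.62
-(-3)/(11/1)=3/11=0.27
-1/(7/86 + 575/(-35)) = 602/9841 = 0.06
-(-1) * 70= 70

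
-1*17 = -17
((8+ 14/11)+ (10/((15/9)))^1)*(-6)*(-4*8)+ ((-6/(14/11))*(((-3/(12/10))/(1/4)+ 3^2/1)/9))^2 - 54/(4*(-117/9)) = 370012879/126126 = 2933.68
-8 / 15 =-0.53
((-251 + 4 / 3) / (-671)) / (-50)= -749 / 100650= -0.01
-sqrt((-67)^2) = -67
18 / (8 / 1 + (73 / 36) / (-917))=594216 / 264023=2.25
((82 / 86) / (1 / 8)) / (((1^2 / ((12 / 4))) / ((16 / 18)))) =2624 / 129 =20.34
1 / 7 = 0.14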